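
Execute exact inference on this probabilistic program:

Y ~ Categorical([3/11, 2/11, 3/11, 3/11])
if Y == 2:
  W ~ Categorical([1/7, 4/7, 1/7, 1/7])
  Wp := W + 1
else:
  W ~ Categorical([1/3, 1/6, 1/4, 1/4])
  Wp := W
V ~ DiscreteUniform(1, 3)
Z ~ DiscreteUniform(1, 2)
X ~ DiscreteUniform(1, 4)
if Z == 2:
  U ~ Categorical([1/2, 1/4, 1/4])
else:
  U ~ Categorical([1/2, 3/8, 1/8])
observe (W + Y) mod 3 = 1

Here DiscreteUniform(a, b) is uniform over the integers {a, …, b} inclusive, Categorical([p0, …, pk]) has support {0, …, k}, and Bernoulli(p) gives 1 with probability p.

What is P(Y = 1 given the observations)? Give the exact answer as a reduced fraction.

Enumerate traces; 360 have nonzero weight after conditioning:
  (Y=0, W=1, V=1, Z=1, X=1, U=0) weight 1/1056
  (Y=0, W=1, V=1, Z=1, X=1, U=1) weight 1/1408
  (Y=0, W=1, V=1, Z=1, X=1, U=2) weight 1/4224
  (Y=0, W=1, V=1, Z=1, X=2, U=0) weight 1/1056
  (Y=0, W=1, V=1, Z=1, X=2, U=1) weight 1/1408
  (Y=0, W=1, V=1, Z=1, X=2, U=2) weight 1/4224
  (Y=0, W=1, V=1, Z=1, X=3, U=0) weight 1/1056
  (Y=0, W=1, V=1, Z=1, X=3, U=1) weight 1/1408
  (Y=1, W=0, V=1, Z=1, X=1, U=0) weight 1/792
  (Y=2, W=2, V=1, Z=1, X=1, U=0) weight 1/1232
  … 350 more
Group by Y:
  weight(Y=0) = 1/22
  weight(Y=1) = 7/66
  weight(Y=2) = 3/77
  weight(Y=3) = 1/22
Total weight = 1/22 + 7/66 + 3/77 + 1/22 = 109/462
P(Y=0 | obs) = 1/22 / 109/462 = 21/109
P(Y=1 | obs) = 7/66 / 109/462 = 49/109
P(Y=2 | obs) = 3/77 / 109/462 = 18/109
P(Y=3 | obs) = 1/22 / 109/462 = 21/109

P(Y = 1 | obs) = 49/109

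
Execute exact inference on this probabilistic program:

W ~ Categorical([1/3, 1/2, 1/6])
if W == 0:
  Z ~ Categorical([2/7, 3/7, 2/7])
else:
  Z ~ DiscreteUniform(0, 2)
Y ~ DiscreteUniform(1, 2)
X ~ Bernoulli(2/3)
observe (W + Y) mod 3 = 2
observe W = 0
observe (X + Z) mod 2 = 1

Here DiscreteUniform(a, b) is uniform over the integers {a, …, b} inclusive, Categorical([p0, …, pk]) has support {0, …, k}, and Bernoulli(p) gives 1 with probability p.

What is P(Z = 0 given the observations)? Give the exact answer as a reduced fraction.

Enumerate traces; 3 have nonzero weight after conditioning:
  (W=0, Z=0, Y=2, X=1) weight 2/63
  (W=0, Z=1, Y=2, X=0) weight 1/42
  (W=0, Z=2, Y=2, X=1) weight 2/63
Group by Z:
  weight(Z=0) = 2/63
  weight(Z=1) = 1/42
  weight(Z=2) = 2/63
Total weight = 2/63 + 1/42 + 2/63 = 11/126
P(Z=0 | obs) = 2/63 / 11/126 = 4/11
P(Z=1 | obs) = 1/42 / 11/126 = 3/11
P(Z=2 | obs) = 2/63 / 11/126 = 4/11

P(Z = 0 | obs) = 4/11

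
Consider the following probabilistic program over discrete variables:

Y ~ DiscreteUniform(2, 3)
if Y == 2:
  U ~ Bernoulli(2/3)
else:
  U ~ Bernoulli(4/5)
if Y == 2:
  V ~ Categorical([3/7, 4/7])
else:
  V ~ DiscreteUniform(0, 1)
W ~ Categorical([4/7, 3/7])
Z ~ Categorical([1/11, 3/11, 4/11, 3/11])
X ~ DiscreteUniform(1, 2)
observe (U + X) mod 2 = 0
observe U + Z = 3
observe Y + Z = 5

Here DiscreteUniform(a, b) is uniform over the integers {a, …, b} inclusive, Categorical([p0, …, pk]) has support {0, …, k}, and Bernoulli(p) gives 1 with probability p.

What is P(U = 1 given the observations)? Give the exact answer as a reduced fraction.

Enumerate traces; 8 have nonzero weight after conditioning:
  (Y=2, U=0, V=0, W=0, Z=3, X=2) weight 3/539
  (Y=2, U=0, V=0, W=1, Z=3, X=2) weight 9/2156
  (Y=2, U=0, V=1, W=0, Z=3, X=2) weight 4/539
  (Y=2, U=0, V=1, W=1, Z=3, X=2) weight 3/539
  (Y=3, U=1, V=0, W=0, Z=2, X=1) weight 8/385
  (Y=3, U=1, V=0, W=1, Z=2, X=1) weight 6/385
  (Y=3, U=1, V=1, W=0, Z=2, X=1) weight 8/385
  (Y=3, U=1, V=1, W=1, Z=2, X=1) weight 6/385
Group by U:
  weight(U=0) = 1/44
  weight(U=1) = 4/55
Total weight = 1/44 + 4/55 = 21/220
P(U=0 | obs) = 1/44 / 21/220 = 5/21
P(U=1 | obs) = 4/55 / 21/220 = 16/21

P(U = 1 | obs) = 16/21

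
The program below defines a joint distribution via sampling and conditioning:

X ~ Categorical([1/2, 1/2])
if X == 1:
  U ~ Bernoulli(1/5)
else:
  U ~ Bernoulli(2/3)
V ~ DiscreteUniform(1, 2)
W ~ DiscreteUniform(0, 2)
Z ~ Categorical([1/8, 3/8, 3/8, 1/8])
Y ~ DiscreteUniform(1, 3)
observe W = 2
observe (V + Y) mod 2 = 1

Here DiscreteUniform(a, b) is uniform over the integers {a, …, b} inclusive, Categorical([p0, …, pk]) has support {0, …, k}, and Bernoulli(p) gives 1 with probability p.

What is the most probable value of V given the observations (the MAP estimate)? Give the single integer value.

argmax_v P(V = v | obs) = 2

Enumerate traces; 48 have nonzero weight after conditioning:
  (X=0, U=0, V=1, W=2, Z=0, Y=2) weight 1/864
  (X=0, U=0, V=1, W=2, Z=1, Y=2) weight 1/288
  (X=0, U=0, V=1, W=2, Z=2, Y=2) weight 1/288
  (X=0, U=0, V=1, W=2, Z=3, Y=2) weight 1/864
  (X=0, U=0, V=2, W=2, Z=0, Y=1) weight 1/864
  (X=0, U=0, V=2, W=2, Z=0, Y=3) weight 1/864
  (X=0, U=0, V=2, W=2, Z=1, Y=1) weight 1/288
  (X=0, U=0, V=2, W=2, Z=1, Y=3) weight 1/288
  … 40 more
Group by V:
  weight(V=1) = 1/18
  weight(V=2) = 1/9
Total weight = 1/18 + 1/9 = 1/6
P(V=1 | obs) = 1/18 / 1/6 = 1/3
P(V=2 | obs) = 1/9 / 1/6 = 2/3
argmax = 2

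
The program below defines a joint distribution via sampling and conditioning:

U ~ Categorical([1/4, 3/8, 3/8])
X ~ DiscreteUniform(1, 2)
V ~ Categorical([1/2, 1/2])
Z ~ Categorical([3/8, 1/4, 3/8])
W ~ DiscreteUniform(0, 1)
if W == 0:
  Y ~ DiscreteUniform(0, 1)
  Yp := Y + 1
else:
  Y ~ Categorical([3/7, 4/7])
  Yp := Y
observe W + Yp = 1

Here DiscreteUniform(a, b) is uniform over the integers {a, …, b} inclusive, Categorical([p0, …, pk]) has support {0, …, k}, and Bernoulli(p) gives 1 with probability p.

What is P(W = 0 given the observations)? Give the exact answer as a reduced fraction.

P(W = 0 | obs) = 7/13

Enumerate traces; 72 have nonzero weight after conditioning:
  (U=0, X=1, V=0, Z=0, W=0, Y=0) weight 3/512
  (U=0, X=1, V=0, Z=0, W=1, Y=0) weight 9/1792
  (U=0, X=1, V=0, Z=1, W=0, Y=0) weight 1/256
  (U=0, X=1, V=0, Z=1, W=1, Y=0) weight 3/896
  (U=0, X=1, V=0, Z=2, W=0, Y=0) weight 3/512
  (U=0, X=1, V=0, Z=2, W=1, Y=0) weight 9/1792
  (U=0, X=1, V=1, Z=0, W=0, Y=0) weight 3/512
  (U=0, X=1, V=1, Z=0, W=1, Y=0) weight 9/1792
  … 64 more
Group by W:
  weight(W=0) = 1/4
  weight(W=1) = 3/14
Total weight = 1/4 + 3/14 = 13/28
P(W=0 | obs) = 1/4 / 13/28 = 7/13
P(W=1 | obs) = 3/14 / 13/28 = 6/13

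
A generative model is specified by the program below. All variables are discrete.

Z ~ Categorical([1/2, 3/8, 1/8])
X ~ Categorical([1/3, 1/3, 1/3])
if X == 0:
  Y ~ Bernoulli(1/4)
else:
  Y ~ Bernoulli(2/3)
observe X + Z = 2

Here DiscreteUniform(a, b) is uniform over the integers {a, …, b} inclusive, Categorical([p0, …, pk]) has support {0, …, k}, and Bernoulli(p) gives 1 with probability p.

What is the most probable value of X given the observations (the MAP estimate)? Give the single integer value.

argmax_v P(X = v | obs) = 2

Enumerate traces; 6 have nonzero weight after conditioning:
  (Z=0, X=2, Y=0) weight 1/18
  (Z=0, X=2, Y=1) weight 1/9
  (Z=1, X=1, Y=0) weight 1/24
  (Z=1, X=1, Y=1) weight 1/12
  (Z=2, X=0, Y=0) weight 1/32
  (Z=2, X=0, Y=1) weight 1/96
Group by X:
  weight(X=0) = 1/24
  weight(X=1) = 1/8
  weight(X=2) = 1/6
Total weight = 1/24 + 1/8 + 1/6 = 1/3
P(X=0 | obs) = 1/24 / 1/3 = 1/8
P(X=1 | obs) = 1/8 / 1/3 = 3/8
P(X=2 | obs) = 1/6 / 1/3 = 1/2
argmax = 2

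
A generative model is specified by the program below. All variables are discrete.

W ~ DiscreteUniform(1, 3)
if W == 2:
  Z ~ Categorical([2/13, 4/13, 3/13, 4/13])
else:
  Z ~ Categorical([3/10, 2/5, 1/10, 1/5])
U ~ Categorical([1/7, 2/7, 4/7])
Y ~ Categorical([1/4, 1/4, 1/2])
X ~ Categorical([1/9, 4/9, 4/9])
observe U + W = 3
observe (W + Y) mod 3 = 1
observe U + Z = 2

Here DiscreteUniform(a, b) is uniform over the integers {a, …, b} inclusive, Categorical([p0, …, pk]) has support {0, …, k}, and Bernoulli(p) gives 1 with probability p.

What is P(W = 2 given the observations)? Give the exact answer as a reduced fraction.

Enumerate traces; 9 have nonzero weight after conditioning:
  (W=1, Z=0, U=2, Y=0, X=0) weight 1/630
  (W=1, Z=0, U=2, Y=0, X=1) weight 2/315
  (W=1, Z=0, U=2, Y=0, X=2) weight 2/315
  (W=2, Z=1, U=1, Y=2, X=0) weight 4/2457
  (W=2, Z=1, U=1, Y=2, X=1) weight 16/2457
  (W=2, Z=1, U=1, Y=2, X=2) weight 16/2457
  (W=3, Z=2, U=0, Y=1, X=0) weight 1/7560
  (W=3, Z=2, U=0, Y=1, X=1) weight 1/1890
  … 1 more
Group by W:
  weight(W=1) = 1/70
  weight(W=2) = 4/273
  weight(W=3) = 1/840
Total weight = 1/70 + 4/273 + 1/840 = 47/1560
P(W=1 | obs) = 1/70 / 47/1560 = 156/329
P(W=2 | obs) = 4/273 / 47/1560 = 160/329
P(W=3 | obs) = 1/840 / 47/1560 = 13/329

P(W = 2 | obs) = 160/329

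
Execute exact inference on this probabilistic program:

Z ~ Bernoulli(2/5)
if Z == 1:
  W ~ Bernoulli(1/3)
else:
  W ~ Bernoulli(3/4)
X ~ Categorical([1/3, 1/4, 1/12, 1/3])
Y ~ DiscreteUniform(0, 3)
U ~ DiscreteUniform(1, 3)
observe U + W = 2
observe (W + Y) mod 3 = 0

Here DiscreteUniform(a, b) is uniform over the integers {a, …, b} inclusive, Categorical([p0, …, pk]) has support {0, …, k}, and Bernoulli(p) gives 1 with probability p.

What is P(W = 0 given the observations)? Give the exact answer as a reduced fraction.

Enumerate traces; 24 have nonzero weight after conditioning:
  (Z=0, W=0, X=0, Y=0, U=2) weight 1/240
  (Z=0, W=0, X=0, Y=3, U=2) weight 1/240
  (Z=0, W=0, X=1, Y=0, U=2) weight 1/320
  (Z=0, W=0, X=1, Y=3, U=2) weight 1/320
  (Z=0, W=0, X=2, Y=0, U=2) weight 1/960
  (Z=0, W=0, X=2, Y=3, U=2) weight 1/960
  (Z=0, W=0, X=3, Y=0, U=2) weight 1/240
  (Z=0, W=0, X=3, Y=3, U=2) weight 1/240
  (Z=0, W=1, X=0, Y=2, U=1) weight 1/80
  … 15 more
Group by W:
  weight(W=0) = 5/72
  weight(W=1) = 7/144
Total weight = 5/72 + 7/144 = 17/144
P(W=0 | obs) = 5/72 / 17/144 = 10/17
P(W=1 | obs) = 7/144 / 17/144 = 7/17

P(W = 0 | obs) = 10/17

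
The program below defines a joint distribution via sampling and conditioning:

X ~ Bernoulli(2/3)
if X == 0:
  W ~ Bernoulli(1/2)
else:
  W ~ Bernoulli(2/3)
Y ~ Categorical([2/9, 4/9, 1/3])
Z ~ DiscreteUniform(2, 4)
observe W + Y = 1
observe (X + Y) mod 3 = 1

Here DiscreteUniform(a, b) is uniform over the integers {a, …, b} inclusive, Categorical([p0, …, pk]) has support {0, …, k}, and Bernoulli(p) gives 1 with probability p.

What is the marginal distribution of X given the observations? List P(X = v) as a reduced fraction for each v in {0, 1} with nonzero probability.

Enumerate traces; 6 have nonzero weight after conditioning:
  (X=0, W=0, Y=1, Z=2) weight 2/81
  (X=0, W=0, Y=1, Z=3) weight 2/81
  (X=0, W=0, Y=1, Z=4) weight 2/81
  (X=1, W=1, Y=0, Z=2) weight 8/243
  (X=1, W=1, Y=0, Z=3) weight 8/243
  (X=1, W=1, Y=0, Z=4) weight 8/243
Group by X:
  weight(X=0) = 2/27
  weight(X=1) = 8/81
Total weight = 2/27 + 8/81 = 14/81
P(X=0 | obs) = 2/27 / 14/81 = 3/7
P(X=1 | obs) = 8/81 / 14/81 = 4/7

P(X=0) = 3/7, P(X=1) = 4/7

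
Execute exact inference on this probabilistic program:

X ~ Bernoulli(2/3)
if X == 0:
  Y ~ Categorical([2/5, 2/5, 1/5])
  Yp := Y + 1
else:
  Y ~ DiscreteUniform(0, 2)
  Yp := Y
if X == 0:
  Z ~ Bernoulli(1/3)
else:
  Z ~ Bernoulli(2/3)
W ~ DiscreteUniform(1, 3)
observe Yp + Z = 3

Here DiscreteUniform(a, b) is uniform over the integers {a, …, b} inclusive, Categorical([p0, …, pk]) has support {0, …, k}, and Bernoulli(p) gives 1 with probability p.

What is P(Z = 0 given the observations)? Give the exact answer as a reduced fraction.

P(Z = 0 | obs) = 3/16

Enumerate traces; 9 have nonzero weight after conditioning:
  (X=0, Y=1, Z=1, W=1) weight 2/135
  (X=0, Y=1, Z=1, W=2) weight 2/135
  (X=0, Y=1, Z=1, W=3) weight 2/135
  (X=0, Y=2, Z=0, W=1) weight 2/135
  (X=0, Y=2, Z=0, W=2) weight 2/135
  (X=0, Y=2, Z=0, W=3) weight 2/135
  (X=1, Y=2, Z=1, W=1) weight 4/81
  (X=1, Y=2, Z=1, W=2) weight 4/81
  … 1 more
Group by Z:
  weight(Z=0) = 2/45
  weight(Z=1) = 26/135
Total weight = 2/45 + 26/135 = 32/135
P(Z=0 | obs) = 2/45 / 32/135 = 3/16
P(Z=1 | obs) = 26/135 / 32/135 = 13/16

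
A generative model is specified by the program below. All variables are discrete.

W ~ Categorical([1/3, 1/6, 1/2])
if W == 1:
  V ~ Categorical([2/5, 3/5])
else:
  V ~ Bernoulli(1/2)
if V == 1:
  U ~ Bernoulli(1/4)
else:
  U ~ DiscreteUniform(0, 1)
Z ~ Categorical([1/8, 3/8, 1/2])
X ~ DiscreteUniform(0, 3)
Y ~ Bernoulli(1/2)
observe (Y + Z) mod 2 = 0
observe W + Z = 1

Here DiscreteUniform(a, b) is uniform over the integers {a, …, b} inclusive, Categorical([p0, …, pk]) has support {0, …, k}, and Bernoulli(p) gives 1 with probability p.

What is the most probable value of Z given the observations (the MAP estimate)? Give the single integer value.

Enumerate traces; 32 have nonzero weight after conditioning:
  (W=0, V=0, U=0, Z=1, X=0, Y=1) weight 1/256
  (W=0, V=0, U=0, Z=1, X=1, Y=1) weight 1/256
  (W=0, V=0, U=0, Z=1, X=2, Y=1) weight 1/256
  (W=0, V=0, U=0, Z=1, X=3, Y=1) weight 1/256
  (W=0, V=0, U=1, Z=1, X=0, Y=1) weight 1/256
  (W=0, V=0, U=1, Z=1, X=1, Y=1) weight 1/256
  (W=0, V=0, U=1, Z=1, X=2, Y=1) weight 1/256
  (W=0, V=0, U=1, Z=1, X=3, Y=1) weight 1/256
  (W=1, V=0, U=0, Z=0, X=0, Y=0) weight 1/1920
  … 23 more
Group by Z:
  weight(Z=0) = 1/96
  weight(Z=1) = 1/16
Total weight = 1/96 + 1/16 = 7/96
P(Z=0 | obs) = 1/96 / 7/96 = 1/7
P(Z=1 | obs) = 1/16 / 7/96 = 6/7
argmax = 1

argmax_v P(Z = v | obs) = 1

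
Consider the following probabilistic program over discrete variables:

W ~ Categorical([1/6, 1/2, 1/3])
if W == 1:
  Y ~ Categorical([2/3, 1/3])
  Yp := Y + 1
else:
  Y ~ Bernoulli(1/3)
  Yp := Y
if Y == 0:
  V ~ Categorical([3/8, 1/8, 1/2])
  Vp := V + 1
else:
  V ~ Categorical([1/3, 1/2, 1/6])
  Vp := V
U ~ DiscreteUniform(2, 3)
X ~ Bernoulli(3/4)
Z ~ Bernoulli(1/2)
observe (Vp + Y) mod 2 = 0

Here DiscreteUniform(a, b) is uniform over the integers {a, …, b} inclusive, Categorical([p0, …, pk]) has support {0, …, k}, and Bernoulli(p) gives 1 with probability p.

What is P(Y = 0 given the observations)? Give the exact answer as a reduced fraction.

Enumerate traces; 48 have nonzero weight after conditioning:
  (W=0, Y=0, V=1, U=2, X=0, Z=0) weight 1/1152
  (W=0, Y=0, V=1, U=2, X=0, Z=1) weight 1/1152
  (W=0, Y=0, V=1, U=2, X=1, Z=0) weight 1/384
  (W=0, Y=0, V=1, U=2, X=1, Z=1) weight 1/384
  (W=0, Y=0, V=1, U=3, X=0, Z=0) weight 1/1152
  (W=0, Y=0, V=1, U=3, X=0, Z=1) weight 1/1152
  (W=0, Y=0, V=1, U=3, X=1, Z=0) weight 1/384
  (W=0, Y=0, V=1, U=3, X=1, Z=1) weight 1/384
  (W=0, Y=1, V=1, U=2, X=0, Z=0) weight 1/576
  … 39 more
Group by Y:
  weight(Y=0) = 1/12
  weight(Y=1) = 1/6
Total weight = 1/12 + 1/6 = 1/4
P(Y=0 | obs) = 1/12 / 1/4 = 1/3
P(Y=1 | obs) = 1/6 / 1/4 = 2/3

P(Y = 0 | obs) = 1/3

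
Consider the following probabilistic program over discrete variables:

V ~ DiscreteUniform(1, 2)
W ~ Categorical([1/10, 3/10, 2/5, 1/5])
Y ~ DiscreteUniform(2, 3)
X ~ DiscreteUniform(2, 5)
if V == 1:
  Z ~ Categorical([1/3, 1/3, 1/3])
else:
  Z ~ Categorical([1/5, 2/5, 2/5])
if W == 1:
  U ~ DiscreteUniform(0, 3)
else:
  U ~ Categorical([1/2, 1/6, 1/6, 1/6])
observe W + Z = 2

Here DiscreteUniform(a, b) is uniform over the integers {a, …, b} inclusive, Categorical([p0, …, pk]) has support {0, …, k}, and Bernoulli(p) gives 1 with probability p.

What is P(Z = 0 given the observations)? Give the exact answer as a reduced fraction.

Enumerate traces; 192 have nonzero weight after conditioning:
  (V=1, W=0, Y=2, X=2, Z=2, U=0) weight 1/960
  (V=1, W=0, Y=2, X=2, Z=2, U=1) weight 1/2880
  (V=1, W=0, Y=2, X=2, Z=2, U=2) weight 1/2880
  (V=1, W=0, Y=2, X=2, Z=2, U=3) weight 1/2880
  (V=1, W=0, Y=2, X=3, Z=2, U=0) weight 1/960
  (V=1, W=0, Y=2, X=3, Z=2, U=1) weight 1/2880
  (V=1, W=0, Y=2, X=3, Z=2, U=2) weight 1/2880
  (V=1, W=0, Y=2, X=3, Z=2, U=3) weight 1/2880
  (V=1, W=1, Y=2, X=2, Z=1, U=0) weight 1/640
  (V=1, W=2, Y=2, X=2, Z=0, U=0) weight 1/240
  … 182 more
Group by Z:
  weight(Z=0) = 8/75
  weight(Z=1) = 11/100
  weight(Z=2) = 11/300
Total weight = 8/75 + 11/100 + 11/300 = 19/75
P(Z=0 | obs) = 8/75 / 19/75 = 8/19
P(Z=1 | obs) = 11/100 / 19/75 = 33/76
P(Z=2 | obs) = 11/300 / 19/75 = 11/76

P(Z = 0 | obs) = 8/19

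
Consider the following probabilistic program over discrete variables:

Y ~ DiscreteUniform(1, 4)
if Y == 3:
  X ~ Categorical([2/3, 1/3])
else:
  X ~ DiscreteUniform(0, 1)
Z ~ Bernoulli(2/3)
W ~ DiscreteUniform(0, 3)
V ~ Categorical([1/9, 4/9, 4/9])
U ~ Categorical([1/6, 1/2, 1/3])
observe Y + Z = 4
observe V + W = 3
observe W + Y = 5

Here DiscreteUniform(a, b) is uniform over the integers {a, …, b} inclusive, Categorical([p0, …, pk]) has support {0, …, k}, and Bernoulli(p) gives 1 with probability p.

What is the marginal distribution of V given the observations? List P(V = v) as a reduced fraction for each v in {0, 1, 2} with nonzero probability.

Enumerate traces; 12 have nonzero weight after conditioning:
  (Y=3, X=0, Z=1, W=2, V=1, U=0) weight 1/486
  (Y=3, X=0, Z=1, W=2, V=1, U=1) weight 1/162
  (Y=3, X=0, Z=1, W=2, V=1, U=2) weight 1/243
  (Y=3, X=1, Z=1, W=2, V=1, U=0) weight 1/972
  (Y=3, X=1, Z=1, W=2, V=1, U=1) weight 1/324
  (Y=3, X=1, Z=1, W=2, V=1, U=2) weight 1/486
  (Y=4, X=0, Z=0, W=1, V=2, U=0) weight 1/1296
  (Y=4, X=0, Z=0, W=1, V=2, U=1) weight 1/432
  … 4 more
Group by V:
  weight(V=1) = 1/54
  weight(V=2) = 1/108
Total weight = 1/54 + 1/108 = 1/36
P(V=1 | obs) = 1/54 / 1/36 = 2/3
P(V=2 | obs) = 1/108 / 1/36 = 1/3

P(V=1) = 2/3, P(V=2) = 1/3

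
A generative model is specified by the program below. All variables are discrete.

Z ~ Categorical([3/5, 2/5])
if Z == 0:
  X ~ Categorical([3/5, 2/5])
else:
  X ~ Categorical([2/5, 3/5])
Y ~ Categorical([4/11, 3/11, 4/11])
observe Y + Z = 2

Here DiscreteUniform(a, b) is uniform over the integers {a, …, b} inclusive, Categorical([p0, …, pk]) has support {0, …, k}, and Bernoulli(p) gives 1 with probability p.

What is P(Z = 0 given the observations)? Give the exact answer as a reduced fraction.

Enumerate traces; 4 have nonzero weight after conditioning:
  (Z=0, X=0, Y=2) weight 36/275
  (Z=0, X=1, Y=2) weight 24/275
  (Z=1, X=0, Y=1) weight 12/275
  (Z=1, X=1, Y=1) weight 18/275
Group by Z:
  weight(Z=0) = 12/55
  weight(Z=1) = 6/55
Total weight = 12/55 + 6/55 = 18/55
P(Z=0 | obs) = 12/55 / 18/55 = 2/3
P(Z=1 | obs) = 6/55 / 18/55 = 1/3

P(Z = 0 | obs) = 2/3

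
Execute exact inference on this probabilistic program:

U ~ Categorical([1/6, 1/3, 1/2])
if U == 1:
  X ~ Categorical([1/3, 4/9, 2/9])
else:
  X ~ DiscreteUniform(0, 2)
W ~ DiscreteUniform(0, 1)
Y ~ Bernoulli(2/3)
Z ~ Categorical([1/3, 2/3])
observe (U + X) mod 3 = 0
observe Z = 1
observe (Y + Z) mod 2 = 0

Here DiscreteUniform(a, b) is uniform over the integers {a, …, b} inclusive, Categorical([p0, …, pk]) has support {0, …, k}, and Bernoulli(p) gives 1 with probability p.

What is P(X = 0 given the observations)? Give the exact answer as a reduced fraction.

P(X = 0 | obs) = 3/16

Enumerate traces; 6 have nonzero weight after conditioning:
  (U=0, X=0, W=0, Y=1, Z=1) weight 1/81
  (U=0, X=0, W=1, Y=1, Z=1) weight 1/81
  (U=1, X=2, W=0, Y=1, Z=1) weight 4/243
  (U=1, X=2, W=1, Y=1, Z=1) weight 4/243
  (U=2, X=1, W=0, Y=1, Z=1) weight 1/27
  (U=2, X=1, W=1, Y=1, Z=1) weight 1/27
Group by X:
  weight(X=0) = 2/81
  weight(X=1) = 2/27
  weight(X=2) = 8/243
Total weight = 2/81 + 2/27 + 8/243 = 32/243
P(X=0 | obs) = 2/81 / 32/243 = 3/16
P(X=1 | obs) = 2/27 / 32/243 = 9/16
P(X=2 | obs) = 8/243 / 32/243 = 1/4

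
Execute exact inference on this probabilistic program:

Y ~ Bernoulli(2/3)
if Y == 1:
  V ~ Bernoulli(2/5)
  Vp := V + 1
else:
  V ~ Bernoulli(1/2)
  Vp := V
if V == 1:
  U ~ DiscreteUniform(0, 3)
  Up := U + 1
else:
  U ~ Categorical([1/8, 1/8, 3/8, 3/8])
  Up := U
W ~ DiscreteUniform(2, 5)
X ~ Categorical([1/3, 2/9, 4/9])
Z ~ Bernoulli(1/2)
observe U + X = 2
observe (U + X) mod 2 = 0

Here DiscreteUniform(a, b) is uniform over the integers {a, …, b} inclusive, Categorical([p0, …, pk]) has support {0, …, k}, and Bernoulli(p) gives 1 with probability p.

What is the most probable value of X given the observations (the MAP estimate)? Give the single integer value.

argmax_v P(X = v | obs) = 0

Enumerate traces; 96 have nonzero weight after conditioning:
  (Y=0, V=0, U=0, W=2, X=2, Z=0) weight 1/864
  (Y=0, V=0, U=0, W=2, X=2, Z=1) weight 1/864
  (Y=0, V=0, U=0, W=3, X=2, Z=0) weight 1/864
  (Y=0, V=0, U=0, W=3, X=2, Z=1) weight 1/864
  (Y=0, V=0, U=0, W=4, X=2, Z=0) weight 1/864
  (Y=0, V=0, U=0, W=4, X=2, Z=1) weight 1/864
  (Y=0, V=0, U=0, W=5, X=2, Z=0) weight 1/864
  (Y=0, V=0, U=0, W=5, X=2, Z=1) weight 1/864
  (Y=0, V=0, U=1, W=2, X=1, Z=0) weight 1/1728
  (Y=0, V=0, U=2, W=2, X=0, Z=0) weight 1/384
  … 86 more
Group by X:
  weight(X=0) = 77/720
  weight(X=1) = 43/1080
  weight(X=2) = 43/540
Total weight = 77/720 + 43/1080 + 43/540 = 163/720
P(X=0 | obs) = 77/720 / 163/720 = 77/163
P(X=1 | obs) = 43/1080 / 163/720 = 86/489
P(X=2 | obs) = 43/540 / 163/720 = 172/489
argmax = 0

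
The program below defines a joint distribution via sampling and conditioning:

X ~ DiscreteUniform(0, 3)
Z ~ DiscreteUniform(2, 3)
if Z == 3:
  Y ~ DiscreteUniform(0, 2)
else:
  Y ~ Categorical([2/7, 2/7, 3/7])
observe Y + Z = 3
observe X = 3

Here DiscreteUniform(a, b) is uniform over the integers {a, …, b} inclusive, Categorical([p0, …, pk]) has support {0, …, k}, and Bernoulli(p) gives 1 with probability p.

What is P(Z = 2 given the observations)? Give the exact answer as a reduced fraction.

P(Z = 2 | obs) = 6/13

Enumerate traces; 2 have nonzero weight after conditioning:
  (X=3, Z=2, Y=1) weight 1/28
  (X=3, Z=3, Y=0) weight 1/24
Group by Z:
  weight(Z=2) = 1/28
  weight(Z=3) = 1/24
Total weight = 1/28 + 1/24 = 13/168
P(Z=2 | obs) = 1/28 / 13/168 = 6/13
P(Z=3 | obs) = 1/24 / 13/168 = 7/13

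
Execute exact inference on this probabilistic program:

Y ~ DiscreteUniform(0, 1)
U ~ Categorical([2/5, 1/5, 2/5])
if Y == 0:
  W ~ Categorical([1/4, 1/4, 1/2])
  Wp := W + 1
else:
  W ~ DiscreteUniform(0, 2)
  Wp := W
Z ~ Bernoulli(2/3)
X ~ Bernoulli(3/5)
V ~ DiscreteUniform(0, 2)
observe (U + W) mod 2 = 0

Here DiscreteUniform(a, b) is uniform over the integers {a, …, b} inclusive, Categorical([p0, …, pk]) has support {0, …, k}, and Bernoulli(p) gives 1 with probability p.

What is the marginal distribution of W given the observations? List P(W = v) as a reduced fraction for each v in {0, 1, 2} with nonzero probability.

P(W=0) = 28/75, P(W=1) = 7/75, P(W=2) = 8/15

Enumerate traces; 120 have nonzero weight after conditioning:
  (Y=0, U=0, W=0, Z=0, X=0, V=0) weight 1/450
  (Y=0, U=0, W=0, Z=0, X=0, V=1) weight 1/450
  (Y=0, U=0, W=0, Z=0, X=0, V=2) weight 1/450
  (Y=0, U=0, W=0, Z=0, X=1, V=0) weight 1/300
  (Y=0, U=0, W=0, Z=0, X=1, V=1) weight 1/300
  (Y=0, U=0, W=0, Z=0, X=1, V=2) weight 1/300
  (Y=0, U=0, W=0, Z=1, X=0, V=0) weight 1/225
  (Y=0, U=0, W=0, Z=1, X=0, V=1) weight 1/225
  (Y=0, U=0, W=2, Z=0, X=0, V=0) weight 1/225
  (Y=0, U=1, W=1, Z=0, X=0, V=0) weight 1/900
  … 110 more
Group by W:
  weight(W=0) = 7/30
  weight(W=1) = 7/120
  weight(W=2) = 1/3
Total weight = 7/30 + 7/120 + 1/3 = 5/8
P(W=0 | obs) = 7/30 / 5/8 = 28/75
P(W=1 | obs) = 7/120 / 5/8 = 7/75
P(W=2 | obs) = 1/3 / 5/8 = 8/15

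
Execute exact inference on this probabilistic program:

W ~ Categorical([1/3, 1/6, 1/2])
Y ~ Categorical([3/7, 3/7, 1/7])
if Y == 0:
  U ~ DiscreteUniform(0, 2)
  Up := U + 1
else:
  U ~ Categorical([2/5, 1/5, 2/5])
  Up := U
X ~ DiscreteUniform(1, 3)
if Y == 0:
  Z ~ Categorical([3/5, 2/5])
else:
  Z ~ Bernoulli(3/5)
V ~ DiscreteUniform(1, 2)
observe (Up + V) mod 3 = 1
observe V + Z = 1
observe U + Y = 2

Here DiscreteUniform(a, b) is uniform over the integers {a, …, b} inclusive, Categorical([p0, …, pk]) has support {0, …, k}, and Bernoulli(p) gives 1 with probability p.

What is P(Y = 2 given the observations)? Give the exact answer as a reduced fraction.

P(Y = 2 | obs) = 4/19

Enumerate traces; 18 have nonzero weight after conditioning:
  (W=0, Y=0, U=2, X=1, Z=0, V=1) weight 1/210
  (W=0, Y=0, U=2, X=2, Z=0, V=1) weight 1/210
  (W=0, Y=0, U=2, X=3, Z=0, V=1) weight 1/210
  (W=0, Y=2, U=0, X=1, Z=0, V=1) weight 2/1575
  (W=0, Y=2, U=0, X=2, Z=0, V=1) weight 2/1575
  (W=0, Y=2, U=0, X=3, Z=0, V=1) weight 2/1575
  (W=1, Y=0, U=2, X=1, Z=0, V=1) weight 1/420
  (W=1, Y=0, U=2, X=2, Z=0, V=1) weight 1/420
  … 10 more
Group by Y:
  weight(Y=0) = 3/70
  weight(Y=2) = 2/175
Total weight = 3/70 + 2/175 = 19/350
P(Y=0 | obs) = 3/70 / 19/350 = 15/19
P(Y=2 | obs) = 2/175 / 19/350 = 4/19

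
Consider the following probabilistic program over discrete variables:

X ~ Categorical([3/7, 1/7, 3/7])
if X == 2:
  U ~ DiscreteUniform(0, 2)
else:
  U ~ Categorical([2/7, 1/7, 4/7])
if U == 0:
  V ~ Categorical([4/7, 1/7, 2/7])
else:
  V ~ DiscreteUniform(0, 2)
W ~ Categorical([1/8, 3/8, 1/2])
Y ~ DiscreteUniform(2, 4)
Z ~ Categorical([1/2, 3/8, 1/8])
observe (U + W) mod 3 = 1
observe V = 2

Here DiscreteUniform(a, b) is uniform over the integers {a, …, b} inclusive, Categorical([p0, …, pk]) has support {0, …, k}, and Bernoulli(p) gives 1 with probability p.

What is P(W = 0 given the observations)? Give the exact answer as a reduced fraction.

Enumerate traces; 81 have nonzero weight after conditioning:
  (X=0, U=0, V=2, W=1, Y=2, Z=0) weight 3/1372
  (X=0, U=0, V=2, W=1, Y=2, Z=1) weight 9/5488
  (X=0, U=0, V=2, W=1, Y=2, Z=2) weight 3/5488
  (X=0, U=0, V=2, W=1, Y=3, Z=0) weight 3/1372
  (X=0, U=0, V=2, W=1, Y=3, Z=1) weight 9/5488
  (X=0, U=0, V=2, W=1, Y=3, Z=2) weight 3/5488
  (X=0, U=0, V=2, W=1, Y=4, Z=0) weight 3/1372
  (X=0, U=0, V=2, W=1, Y=4, Z=1) weight 9/5488
  (X=0, U=1, V=2, W=0, Y=2, Z=0) weight 1/2352
  (X=0, U=2, V=2, W=2, Y=2, Z=0) weight 1/147
  … 71 more
Group by W:
  weight(W=0) = 11/1176
  weight(W=1) = 45/1372
  weight(W=2) = 23/294
Total weight = 11/1176 + 45/1372 + 23/294 = 991/8232
P(W=0 | obs) = 11/1176 / 991/8232 = 77/991
P(W=1 | obs) = 45/1372 / 991/8232 = 270/991
P(W=2 | obs) = 23/294 / 991/8232 = 644/991

P(W = 0 | obs) = 77/991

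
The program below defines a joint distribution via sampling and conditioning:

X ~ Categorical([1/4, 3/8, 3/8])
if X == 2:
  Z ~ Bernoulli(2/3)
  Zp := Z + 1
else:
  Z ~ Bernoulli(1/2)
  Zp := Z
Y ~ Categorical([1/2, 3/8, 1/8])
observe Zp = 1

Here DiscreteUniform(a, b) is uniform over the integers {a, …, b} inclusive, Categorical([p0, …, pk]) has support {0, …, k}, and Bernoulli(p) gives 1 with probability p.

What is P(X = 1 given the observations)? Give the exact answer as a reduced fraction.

P(X = 1 | obs) = 3/7

Enumerate traces; 9 have nonzero weight after conditioning:
  (X=0, Z=1, Y=0) weight 1/16
  (X=0, Z=1, Y=1) weight 3/64
  (X=0, Z=1, Y=2) weight 1/64
  (X=1, Z=1, Y=0) weight 3/32
  (X=1, Z=1, Y=1) weight 9/128
  (X=1, Z=1, Y=2) weight 3/128
  (X=2, Z=0, Y=0) weight 1/16
  (X=2, Z=0, Y=1) weight 3/64
  … 1 more
Group by X:
  weight(X=0) = 1/8
  weight(X=1) = 3/16
  weight(X=2) = 1/8
Total weight = 1/8 + 3/16 + 1/8 = 7/16
P(X=0 | obs) = 1/8 / 7/16 = 2/7
P(X=1 | obs) = 3/16 / 7/16 = 3/7
P(X=2 | obs) = 1/8 / 7/16 = 2/7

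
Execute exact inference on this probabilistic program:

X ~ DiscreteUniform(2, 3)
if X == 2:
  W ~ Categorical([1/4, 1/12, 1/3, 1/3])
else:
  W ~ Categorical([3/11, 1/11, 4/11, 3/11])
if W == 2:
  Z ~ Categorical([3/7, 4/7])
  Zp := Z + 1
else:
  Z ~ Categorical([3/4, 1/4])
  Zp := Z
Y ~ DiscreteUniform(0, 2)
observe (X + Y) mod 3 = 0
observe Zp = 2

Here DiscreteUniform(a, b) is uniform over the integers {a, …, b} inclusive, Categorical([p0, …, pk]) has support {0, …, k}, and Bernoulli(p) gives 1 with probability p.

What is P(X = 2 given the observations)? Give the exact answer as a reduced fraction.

Enumerate traces; 2 have nonzero weight after conditioning:
  (X=2, W=2, Z=1, Y=1) weight 2/63
  (X=3, W=2, Z=1, Y=0) weight 8/231
Group by X:
  weight(X=2) = 2/63
  weight(X=3) = 8/231
Total weight = 2/63 + 8/231 = 46/693
P(X=2 | obs) = 2/63 / 46/693 = 11/23
P(X=3 | obs) = 8/231 / 46/693 = 12/23

P(X = 2 | obs) = 11/23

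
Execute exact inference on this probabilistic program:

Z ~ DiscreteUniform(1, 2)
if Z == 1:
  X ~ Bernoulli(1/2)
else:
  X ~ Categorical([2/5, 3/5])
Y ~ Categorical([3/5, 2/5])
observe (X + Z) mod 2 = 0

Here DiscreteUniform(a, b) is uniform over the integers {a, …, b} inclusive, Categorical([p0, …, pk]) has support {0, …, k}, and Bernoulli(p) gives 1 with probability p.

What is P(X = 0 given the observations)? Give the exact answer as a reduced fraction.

Enumerate traces; 4 have nonzero weight after conditioning:
  (Z=1, X=1, Y=0) weight 3/20
  (Z=1, X=1, Y=1) weight 1/10
  (Z=2, X=0, Y=0) weight 3/25
  (Z=2, X=0, Y=1) weight 2/25
Group by X:
  weight(X=0) = 1/5
  weight(X=1) = 1/4
Total weight = 1/5 + 1/4 = 9/20
P(X=0 | obs) = 1/5 / 9/20 = 4/9
P(X=1 | obs) = 1/4 / 9/20 = 5/9

P(X = 0 | obs) = 4/9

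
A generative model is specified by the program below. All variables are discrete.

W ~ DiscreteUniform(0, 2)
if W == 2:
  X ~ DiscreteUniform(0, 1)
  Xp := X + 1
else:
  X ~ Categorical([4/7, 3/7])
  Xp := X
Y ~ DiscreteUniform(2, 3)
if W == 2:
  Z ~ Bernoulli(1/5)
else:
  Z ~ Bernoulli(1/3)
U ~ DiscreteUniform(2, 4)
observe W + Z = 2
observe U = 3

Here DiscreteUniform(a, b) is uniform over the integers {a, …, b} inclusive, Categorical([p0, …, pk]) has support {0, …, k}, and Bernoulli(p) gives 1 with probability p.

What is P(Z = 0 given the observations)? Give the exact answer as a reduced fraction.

Enumerate traces; 8 have nonzero weight after conditioning:
  (W=1, X=0, Y=2, Z=1, U=3) weight 2/189
  (W=1, X=0, Y=3, Z=1, U=3) weight 2/189
  (W=1, X=1, Y=2, Z=1, U=3) weight 1/126
  (W=1, X=1, Y=3, Z=1, U=3) weight 1/126
  (W=2, X=0, Y=2, Z=0, U=3) weight 1/45
  (W=2, X=0, Y=3, Z=0, U=3) weight 1/45
  (W=2, X=1, Y=2, Z=0, U=3) weight 1/45
  (W=2, X=1, Y=3, Z=0, U=3) weight 1/45
Group by Z:
  weight(Z=0) = 4/45
  weight(Z=1) = 1/27
Total weight = 4/45 + 1/27 = 17/135
P(Z=0 | obs) = 4/45 / 17/135 = 12/17
P(Z=1 | obs) = 1/27 / 17/135 = 5/17

P(Z = 0 | obs) = 12/17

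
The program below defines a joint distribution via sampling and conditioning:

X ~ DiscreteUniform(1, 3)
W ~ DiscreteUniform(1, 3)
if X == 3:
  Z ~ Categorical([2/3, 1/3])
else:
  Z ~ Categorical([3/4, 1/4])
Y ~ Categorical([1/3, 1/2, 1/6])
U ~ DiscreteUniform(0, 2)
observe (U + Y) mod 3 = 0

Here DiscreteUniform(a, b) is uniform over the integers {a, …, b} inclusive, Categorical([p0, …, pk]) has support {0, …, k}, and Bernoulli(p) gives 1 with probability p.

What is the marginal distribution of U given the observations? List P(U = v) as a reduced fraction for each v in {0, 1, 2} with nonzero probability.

Enumerate traces; 54 have nonzero weight after conditioning:
  (X=1, W=1, Z=0, Y=0, U=0) weight 1/108
  (X=1, W=1, Z=0, Y=1, U=2) weight 1/72
  (X=1, W=1, Z=0, Y=2, U=1) weight 1/216
  (X=1, W=1, Z=1, Y=0, U=0) weight 1/324
  (X=1, W=1, Z=1, Y=1, U=2) weight 1/216
  (X=1, W=1, Z=1, Y=2, U=1) weight 1/648
  (X=1, W=2, Z=0, Y=0, U=0) weight 1/108
  (X=1, W=2, Z=0, Y=1, U=2) weight 1/72
  … 46 more
Group by U:
  weight(U=0) = 1/9
  weight(U=1) = 1/18
  weight(U=2) = 1/6
Total weight = 1/9 + 1/18 + 1/6 = 1/3
P(U=0 | obs) = 1/9 / 1/3 = 1/3
P(U=1 | obs) = 1/18 / 1/3 = 1/6
P(U=2 | obs) = 1/6 / 1/3 = 1/2

P(U=0) = 1/3, P(U=1) = 1/6, P(U=2) = 1/2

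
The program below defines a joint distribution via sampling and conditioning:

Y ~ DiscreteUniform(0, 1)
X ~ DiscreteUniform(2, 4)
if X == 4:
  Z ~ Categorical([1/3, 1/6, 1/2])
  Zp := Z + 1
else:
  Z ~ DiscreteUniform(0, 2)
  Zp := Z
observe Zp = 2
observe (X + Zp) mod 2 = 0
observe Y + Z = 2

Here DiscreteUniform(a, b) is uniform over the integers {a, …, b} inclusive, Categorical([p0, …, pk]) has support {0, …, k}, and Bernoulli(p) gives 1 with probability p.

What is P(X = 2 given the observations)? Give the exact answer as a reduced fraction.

Enumerate traces; 2 have nonzero weight after conditioning:
  (Y=0, X=2, Z=2) weight 1/18
  (Y=1, X=4, Z=1) weight 1/36
Group by X:
  weight(X=2) = 1/18
  weight(X=4) = 1/36
Total weight = 1/18 + 1/36 = 1/12
P(X=2 | obs) = 1/18 / 1/12 = 2/3
P(X=4 | obs) = 1/36 / 1/12 = 1/3

P(X = 2 | obs) = 2/3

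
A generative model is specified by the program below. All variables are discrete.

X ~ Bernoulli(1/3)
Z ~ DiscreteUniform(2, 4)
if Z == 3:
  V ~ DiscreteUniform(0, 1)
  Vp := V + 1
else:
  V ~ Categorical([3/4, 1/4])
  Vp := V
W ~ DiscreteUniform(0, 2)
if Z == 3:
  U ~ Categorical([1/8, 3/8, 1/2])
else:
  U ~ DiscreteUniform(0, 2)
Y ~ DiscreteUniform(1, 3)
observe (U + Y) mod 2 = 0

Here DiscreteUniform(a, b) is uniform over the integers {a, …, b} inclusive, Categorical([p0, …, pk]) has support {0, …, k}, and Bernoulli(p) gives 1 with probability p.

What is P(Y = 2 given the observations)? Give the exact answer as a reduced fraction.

P(Y = 2 | obs) = 47/97

Enumerate traces; 144 have nonzero weight after conditioning:
  (X=0, Z=2, V=0, W=0, U=0, Y=2) weight 1/162
  (X=0, Z=2, V=0, W=0, U=1, Y=1) weight 1/162
  (X=0, Z=2, V=0, W=0, U=1, Y=3) weight 1/162
  (X=0, Z=2, V=0, W=0, U=2, Y=2) weight 1/162
  (X=0, Z=2, V=0, W=1, U=0, Y=2) weight 1/162
  (X=0, Z=2, V=0, W=1, U=1, Y=1) weight 1/162
  (X=0, Z=2, V=0, W=1, U=1, Y=3) weight 1/162
  (X=0, Z=2, V=0, W=1, U=2, Y=2) weight 1/162
  … 136 more
Group by Y:
  weight(Y=1) = 25/216
  weight(Y=2) = 47/216
  weight(Y=3) = 25/216
Total weight = 25/216 + 47/216 + 25/216 = 97/216
P(Y=1 | obs) = 25/216 / 97/216 = 25/97
P(Y=2 | obs) = 47/216 / 97/216 = 47/97
P(Y=3 | obs) = 25/216 / 97/216 = 25/97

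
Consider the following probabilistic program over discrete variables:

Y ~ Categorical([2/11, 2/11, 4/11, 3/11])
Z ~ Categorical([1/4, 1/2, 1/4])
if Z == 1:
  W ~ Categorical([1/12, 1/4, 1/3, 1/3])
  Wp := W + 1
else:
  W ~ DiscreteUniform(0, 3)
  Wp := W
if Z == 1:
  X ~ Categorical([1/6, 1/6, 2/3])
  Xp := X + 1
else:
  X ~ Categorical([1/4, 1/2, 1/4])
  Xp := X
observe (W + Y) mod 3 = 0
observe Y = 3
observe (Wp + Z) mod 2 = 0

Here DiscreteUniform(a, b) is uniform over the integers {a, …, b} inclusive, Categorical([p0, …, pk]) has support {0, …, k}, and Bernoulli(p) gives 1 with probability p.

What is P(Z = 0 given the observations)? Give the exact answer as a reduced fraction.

Enumerate traces; 9 have nonzero weight after conditioning:
  (Y=3, Z=0, W=0, X=0) weight 3/704
  (Y=3, Z=0, W=0, X=1) weight 3/352
  (Y=3, Z=0, W=0, X=2) weight 3/704
  (Y=3, Z=1, W=0, X=0) weight 1/528
  (Y=3, Z=1, W=0, X=1) weight 1/528
  (Y=3, Z=1, W=0, X=2) weight 1/132
  (Y=3, Z=2, W=0, X=0) weight 3/704
  (Y=3, Z=2, W=0, X=1) weight 3/352
  … 1 more
Group by Z:
  weight(Z=0) = 3/176
  weight(Z=1) = 1/88
  weight(Z=2) = 3/176
Total weight = 3/176 + 1/88 + 3/176 = 1/22
P(Z=0 | obs) = 3/176 / 1/22 = 3/8
P(Z=1 | obs) = 1/88 / 1/22 = 1/4
P(Z=2 | obs) = 3/176 / 1/22 = 3/8

P(Z = 0 | obs) = 3/8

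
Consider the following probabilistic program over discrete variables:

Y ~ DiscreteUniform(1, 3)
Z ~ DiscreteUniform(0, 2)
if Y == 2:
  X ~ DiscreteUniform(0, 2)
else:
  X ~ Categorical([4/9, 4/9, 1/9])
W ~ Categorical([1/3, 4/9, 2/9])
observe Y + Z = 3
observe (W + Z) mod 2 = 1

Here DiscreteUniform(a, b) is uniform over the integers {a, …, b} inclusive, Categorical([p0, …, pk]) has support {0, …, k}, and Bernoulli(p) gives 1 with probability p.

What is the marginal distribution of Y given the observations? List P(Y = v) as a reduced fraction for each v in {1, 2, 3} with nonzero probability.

P(Y=1) = 4/13, P(Y=2) = 5/13, P(Y=3) = 4/13

Enumerate traces; 12 have nonzero weight after conditioning:
  (Y=1, Z=2, X=0, W=1) weight 16/729
  (Y=1, Z=2, X=1, W=1) weight 16/729
  (Y=1, Z=2, X=2, W=1) weight 4/729
  (Y=2, Z=1, X=0, W=0) weight 1/81
  (Y=2, Z=1, X=0, W=2) weight 2/243
  (Y=2, Z=1, X=1, W=0) weight 1/81
  (Y=2, Z=1, X=1, W=2) weight 2/243
  (Y=2, Z=1, X=2, W=0) weight 1/81
  (Y=3, Z=0, X=0, W=1) weight 16/729
  … 3 more
Group by Y:
  weight(Y=1) = 4/81
  weight(Y=2) = 5/81
  weight(Y=3) = 4/81
Total weight = 4/81 + 5/81 + 4/81 = 13/81
P(Y=1 | obs) = 4/81 / 13/81 = 4/13
P(Y=2 | obs) = 5/81 / 13/81 = 5/13
P(Y=3 | obs) = 4/81 / 13/81 = 4/13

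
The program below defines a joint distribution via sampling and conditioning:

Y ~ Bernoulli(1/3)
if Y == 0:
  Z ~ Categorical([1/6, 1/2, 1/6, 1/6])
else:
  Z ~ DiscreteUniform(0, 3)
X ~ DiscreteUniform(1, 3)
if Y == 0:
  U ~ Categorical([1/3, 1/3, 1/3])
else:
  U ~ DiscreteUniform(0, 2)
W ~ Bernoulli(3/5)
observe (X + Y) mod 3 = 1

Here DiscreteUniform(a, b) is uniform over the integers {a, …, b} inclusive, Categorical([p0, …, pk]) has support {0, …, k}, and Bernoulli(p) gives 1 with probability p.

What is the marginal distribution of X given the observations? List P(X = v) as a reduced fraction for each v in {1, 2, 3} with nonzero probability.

Enumerate traces; 48 have nonzero weight after conditioning:
  (Y=0, Z=0, X=1, U=0, W=0) weight 2/405
  (Y=0, Z=0, X=1, U=0, W=1) weight 1/135
  (Y=0, Z=0, X=1, U=1, W=0) weight 2/405
  (Y=0, Z=0, X=1, U=1, W=1) weight 1/135
  (Y=0, Z=0, X=1, U=2, W=0) weight 2/405
  (Y=0, Z=0, X=1, U=2, W=1) weight 1/135
  (Y=0, Z=1, X=1, U=0, W=0) weight 2/135
  (Y=0, Z=1, X=1, U=0, W=1) weight 1/45
  (Y=1, Z=0, X=3, U=0, W=0) weight 1/270
  … 39 more
Group by X:
  weight(X=1) = 2/9
  weight(X=3) = 1/9
Total weight = 2/9 + 1/9 = 1/3
P(X=1 | obs) = 2/9 / 1/3 = 2/3
P(X=3 | obs) = 1/9 / 1/3 = 1/3

P(X=1) = 2/3, P(X=3) = 1/3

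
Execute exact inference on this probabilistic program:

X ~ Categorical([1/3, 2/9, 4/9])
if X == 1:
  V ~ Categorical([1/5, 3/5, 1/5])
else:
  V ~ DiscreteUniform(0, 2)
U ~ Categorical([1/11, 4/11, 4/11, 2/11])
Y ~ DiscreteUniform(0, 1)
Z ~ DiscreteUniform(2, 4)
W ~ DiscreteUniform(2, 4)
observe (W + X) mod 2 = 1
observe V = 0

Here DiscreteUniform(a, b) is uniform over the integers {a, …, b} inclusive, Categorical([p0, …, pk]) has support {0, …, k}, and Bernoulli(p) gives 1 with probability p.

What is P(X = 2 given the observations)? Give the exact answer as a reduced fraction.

P(X = 2 | obs) = 20/47

Enumerate traces; 96 have nonzero weight after conditioning:
  (X=0, V=0, U=0, Y=0, Z=2, W=3) weight 1/1782
  (X=0, V=0, U=0, Y=0, Z=3, W=3) weight 1/1782
  (X=0, V=0, U=0, Y=0, Z=4, W=3) weight 1/1782
  (X=0, V=0, U=0, Y=1, Z=2, W=3) weight 1/1782
  (X=0, V=0, U=0, Y=1, Z=3, W=3) weight 1/1782
  (X=0, V=0, U=0, Y=1, Z=4, W=3) weight 1/1782
  (X=0, V=0, U=1, Y=0, Z=2, W=3) weight 2/891
  (X=0, V=0, U=1, Y=0, Z=3, W=3) weight 2/891
  (X=1, V=0, U=0, Y=0, Z=2, W=2) weight 1/4455
  (X=2, V=0, U=0, Y=0, Z=2, W=3) weight 2/2673
  … 86 more
Group by X:
  weight(X=0) = 1/27
  weight(X=1) = 4/135
  weight(X=2) = 4/81
Total weight = 1/27 + 4/135 + 4/81 = 47/405
P(X=0 | obs) = 1/27 / 47/405 = 15/47
P(X=1 | obs) = 4/135 / 47/405 = 12/47
P(X=2 | obs) = 4/81 / 47/405 = 20/47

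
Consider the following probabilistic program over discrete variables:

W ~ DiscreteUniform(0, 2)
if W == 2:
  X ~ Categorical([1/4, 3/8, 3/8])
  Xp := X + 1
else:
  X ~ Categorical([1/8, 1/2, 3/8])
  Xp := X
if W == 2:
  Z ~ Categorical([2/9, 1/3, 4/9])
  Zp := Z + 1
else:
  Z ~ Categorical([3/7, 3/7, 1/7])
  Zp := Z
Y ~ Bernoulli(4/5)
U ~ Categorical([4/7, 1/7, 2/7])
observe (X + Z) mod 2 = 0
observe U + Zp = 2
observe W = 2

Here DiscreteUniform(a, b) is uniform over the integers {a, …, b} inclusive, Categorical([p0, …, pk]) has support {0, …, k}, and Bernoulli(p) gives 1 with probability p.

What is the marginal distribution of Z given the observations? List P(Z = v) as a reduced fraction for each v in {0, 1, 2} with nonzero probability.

P(Z=0) = 5/23, P(Z=1) = 18/23

Enumerate traces; 6 have nonzero weight after conditioning:
  (W=2, X=0, Z=0, Y=0, U=1) weight 1/1890
  (W=2, X=0, Z=0, Y=1, U=1) weight 2/945
  (W=2, X=1, Z=1, Y=0, U=0) weight 1/210
  (W=2, X=1, Z=1, Y=1, U=0) weight 2/105
  (W=2, X=2, Z=0, Y=0, U=1) weight 1/1260
  (W=2, X=2, Z=0, Y=1, U=1) weight 1/315
Group by Z:
  weight(Z=0) = 5/756
  weight(Z=1) = 1/42
Total weight = 5/756 + 1/42 = 23/756
P(Z=0 | obs) = 5/756 / 23/756 = 5/23
P(Z=1 | obs) = 1/42 / 23/756 = 18/23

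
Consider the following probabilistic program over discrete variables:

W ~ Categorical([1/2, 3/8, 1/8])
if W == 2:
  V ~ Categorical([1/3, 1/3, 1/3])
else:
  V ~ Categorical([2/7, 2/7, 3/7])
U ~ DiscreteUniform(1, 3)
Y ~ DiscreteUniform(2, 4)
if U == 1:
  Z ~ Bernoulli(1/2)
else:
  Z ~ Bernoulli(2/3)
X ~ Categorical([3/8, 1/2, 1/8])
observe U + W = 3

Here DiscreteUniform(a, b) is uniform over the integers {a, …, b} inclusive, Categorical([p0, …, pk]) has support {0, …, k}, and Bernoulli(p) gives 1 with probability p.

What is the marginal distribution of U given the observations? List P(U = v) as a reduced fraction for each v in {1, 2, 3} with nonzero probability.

Enumerate traces; 162 have nonzero weight after conditioning:
  (W=0, V=0, U=3, Y=2, Z=0, X=0) weight 1/504
  (W=0, V=0, U=3, Y=2, Z=0, X=1) weight 1/378
  (W=0, V=0, U=3, Y=2, Z=0, X=2) weight 1/1512
  (W=0, V=0, U=3, Y=2, Z=1, X=0) weight 1/252
  (W=0, V=0, U=3, Y=2, Z=1, X=1) weight 1/189
  (W=0, V=0, U=3, Y=2, Z=1, X=2) weight 1/756
  (W=0, V=0, U=3, Y=3, Z=0, X=0) weight 1/504
  (W=0, V=0, U=3, Y=3, Z=0, X=1) weight 1/378
  (W=1, V=0, U=2, Y=2, Z=0, X=0) weight 1/672
  (W=2, V=0, U=1, Y=2, Z=0, X=0) weight 1/1152
  … 152 more
Group by U:
  weight(U=1) = 1/24
  weight(U=2) = 1/8
  weight(U=3) = 1/6
Total weight = 1/24 + 1/8 + 1/6 = 1/3
P(U=1 | obs) = 1/24 / 1/3 = 1/8
P(U=2 | obs) = 1/8 / 1/3 = 3/8
P(U=3 | obs) = 1/6 / 1/3 = 1/2

P(U=1) = 1/8, P(U=2) = 3/8, P(U=3) = 1/2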